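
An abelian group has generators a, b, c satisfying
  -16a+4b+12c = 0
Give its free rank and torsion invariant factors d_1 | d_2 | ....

rank_ℚ(R)=1; free=3−1=2
SNF(R) diag = [4] → torsion [4]

Answer: M ≅ ℤ^2 ⊕ ℤ/4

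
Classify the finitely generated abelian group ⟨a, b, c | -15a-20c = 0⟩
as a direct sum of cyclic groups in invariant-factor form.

Answer: M ≅ ℤ^2 ⊕ ℤ/5

Derivation:
rank_ℚ(R)=1; free=3−1=2
SNF(R) diag = [5] → torsion [5]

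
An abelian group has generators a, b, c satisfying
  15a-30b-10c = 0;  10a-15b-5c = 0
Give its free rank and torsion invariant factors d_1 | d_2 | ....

Answer: M ≅ ℤ^1 ⊕ ℤ/5 ⊕ ℤ/5

Derivation:
rank_ℚ(R)=2; free=3−2=1
SNF(R) diag = [5, 5] → torsion [5, 5]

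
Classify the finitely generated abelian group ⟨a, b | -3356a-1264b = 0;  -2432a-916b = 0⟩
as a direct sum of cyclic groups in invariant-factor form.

rank_ℚ(R)=2; free=2−2=0
SNF(R) diag = [4, 12] → torsion [4, 12]

Answer: M ≅ ℤ/4 ⊕ ℤ/12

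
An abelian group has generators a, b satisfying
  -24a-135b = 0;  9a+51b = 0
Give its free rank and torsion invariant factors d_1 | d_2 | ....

rank_ℚ(R)=2; free=2−2=0
SNF(R) diag = [3, 3] → torsion [3, 3]

Answer: M ≅ ℤ/3 ⊕ ℤ/3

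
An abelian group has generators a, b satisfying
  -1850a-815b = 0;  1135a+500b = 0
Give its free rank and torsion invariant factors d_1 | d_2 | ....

Answer: M ≅ ℤ/5 ⊕ ℤ/5

Derivation:
rank_ℚ(R)=2; free=2−2=0
SNF(R) diag = [5, 5] → torsion [5, 5]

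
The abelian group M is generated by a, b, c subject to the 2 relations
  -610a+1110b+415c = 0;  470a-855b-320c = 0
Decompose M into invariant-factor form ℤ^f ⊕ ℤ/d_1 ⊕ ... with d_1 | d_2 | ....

rank_ℚ(R)=2; free=3−2=1
SNF(R) diag = [5, 15] → torsion [5, 15]

Answer: M ≅ ℤ^1 ⊕ ℤ/5 ⊕ ℤ/15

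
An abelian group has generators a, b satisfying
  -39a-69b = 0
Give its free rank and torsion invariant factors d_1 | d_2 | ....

rank_ℚ(R)=1; free=2−1=1
SNF(R) diag = [3] → torsion [3]

Answer: M ≅ ℤ^1 ⊕ ℤ/3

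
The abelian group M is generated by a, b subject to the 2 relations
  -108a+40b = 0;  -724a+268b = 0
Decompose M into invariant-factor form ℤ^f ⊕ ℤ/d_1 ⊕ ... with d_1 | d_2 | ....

Answer: M ≅ ℤ/4 ⊕ ℤ/4

Derivation:
rank_ℚ(R)=2; free=2−2=0
SNF(R) diag = [4, 4] → torsion [4, 4]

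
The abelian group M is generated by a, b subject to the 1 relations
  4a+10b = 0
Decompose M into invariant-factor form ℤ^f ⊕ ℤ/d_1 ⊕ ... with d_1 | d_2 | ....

rank_ℚ(R)=1; free=2−1=1
SNF(R) diag = [2] → torsion [2]

Answer: M ≅ ℤ^1 ⊕ ℤ/2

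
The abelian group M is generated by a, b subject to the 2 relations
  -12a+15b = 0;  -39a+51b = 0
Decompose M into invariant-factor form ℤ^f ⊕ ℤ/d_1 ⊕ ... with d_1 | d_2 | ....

Answer: M ≅ ℤ/3 ⊕ ℤ/9

Derivation:
rank_ℚ(R)=2; free=2−2=0
SNF(R) diag = [3, 9] → torsion [3, 9]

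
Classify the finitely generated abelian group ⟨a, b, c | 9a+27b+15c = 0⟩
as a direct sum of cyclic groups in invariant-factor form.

Answer: M ≅ ℤ^2 ⊕ ℤ/3

Derivation:
rank_ℚ(R)=1; free=3−1=2
SNF(R) diag = [3] → torsion [3]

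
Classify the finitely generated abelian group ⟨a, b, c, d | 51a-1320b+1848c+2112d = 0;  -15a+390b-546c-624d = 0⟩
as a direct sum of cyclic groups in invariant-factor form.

rank_ℚ(R)=2; free=4−2=2
SNF(R) diag = [3, 6] → torsion [3, 6]

Answer: M ≅ ℤ^2 ⊕ ℤ/3 ⊕ ℤ/6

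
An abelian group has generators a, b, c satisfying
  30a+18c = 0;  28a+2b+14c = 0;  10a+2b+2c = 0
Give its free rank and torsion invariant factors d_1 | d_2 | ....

rank_ℚ(R)=3; free=3−3=0
SNF(R) diag = [2, 6, 6] → torsion [2, 6, 6]

Answer: M ≅ ℤ/2 ⊕ ℤ/6 ⊕ ℤ/6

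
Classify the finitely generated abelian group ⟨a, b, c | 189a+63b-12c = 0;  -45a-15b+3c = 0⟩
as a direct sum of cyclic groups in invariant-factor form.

rank_ℚ(R)=2; free=3−2=1
SNF(R) diag = [3, 3] → torsion [3, 3]

Answer: M ≅ ℤ^1 ⊕ ℤ/3 ⊕ ℤ/3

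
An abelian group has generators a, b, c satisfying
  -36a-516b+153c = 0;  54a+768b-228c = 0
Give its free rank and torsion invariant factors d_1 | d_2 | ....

Answer: M ≅ ℤ^1 ⊕ ℤ/3 ⊕ ℤ/6

Derivation:
rank_ℚ(R)=2; free=3−2=1
SNF(R) diag = [3, 6] → torsion [3, 6]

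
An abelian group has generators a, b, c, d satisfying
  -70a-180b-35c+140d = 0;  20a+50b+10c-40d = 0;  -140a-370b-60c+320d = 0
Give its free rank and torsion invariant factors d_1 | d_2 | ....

rank_ℚ(R)=3; free=4−3=1
SNF(R) diag = [5, 10, 20] → torsion [5, 10, 20]

Answer: M ≅ ℤ^1 ⊕ ℤ/5 ⊕ ℤ/10 ⊕ ℤ/20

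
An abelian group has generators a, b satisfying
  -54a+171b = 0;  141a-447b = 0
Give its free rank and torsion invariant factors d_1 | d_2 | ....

Answer: M ≅ ℤ/3 ⊕ ℤ/9

Derivation:
rank_ℚ(R)=2; free=2−2=0
SNF(R) diag = [3, 9] → torsion [3, 9]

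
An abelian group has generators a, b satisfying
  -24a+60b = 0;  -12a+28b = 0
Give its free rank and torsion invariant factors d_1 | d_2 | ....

Answer: M ≅ ℤ/4 ⊕ ℤ/12

Derivation:
rank_ℚ(R)=2; free=2−2=0
SNF(R) diag = [4, 12] → torsion [4, 12]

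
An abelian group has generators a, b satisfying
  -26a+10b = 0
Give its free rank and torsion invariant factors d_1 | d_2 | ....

Answer: M ≅ ℤ^1 ⊕ ℤ/2

Derivation:
rank_ℚ(R)=1; free=2−1=1
SNF(R) diag = [2] → torsion [2]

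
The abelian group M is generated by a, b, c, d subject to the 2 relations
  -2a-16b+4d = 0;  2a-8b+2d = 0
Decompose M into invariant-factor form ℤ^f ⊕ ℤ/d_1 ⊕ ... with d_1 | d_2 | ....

rank_ℚ(R)=2; free=4−2=2
SNF(R) diag = [2, 6] → torsion [2, 6]

Answer: M ≅ ℤ^2 ⊕ ℤ/2 ⊕ ℤ/6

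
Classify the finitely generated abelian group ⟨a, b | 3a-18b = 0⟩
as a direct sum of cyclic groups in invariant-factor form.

rank_ℚ(R)=1; free=2−1=1
SNF(R) diag = [3] → torsion [3]

Answer: M ≅ ℤ^1 ⊕ ℤ/3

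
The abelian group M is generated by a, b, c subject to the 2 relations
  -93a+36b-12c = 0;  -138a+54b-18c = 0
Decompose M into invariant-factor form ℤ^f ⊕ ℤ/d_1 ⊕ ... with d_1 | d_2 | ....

Answer: M ≅ ℤ^1 ⊕ ℤ/3 ⊕ ℤ/6

Derivation:
rank_ℚ(R)=2; free=3−2=1
SNF(R) diag = [3, 6] → torsion [3, 6]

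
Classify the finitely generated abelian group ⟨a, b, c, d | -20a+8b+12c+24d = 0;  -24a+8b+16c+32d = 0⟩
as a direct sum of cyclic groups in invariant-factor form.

rank_ℚ(R)=2; free=4−2=2
SNF(R) diag = [4, 8] → torsion [4, 8]

Answer: M ≅ ℤ^2 ⊕ ℤ/4 ⊕ ℤ/8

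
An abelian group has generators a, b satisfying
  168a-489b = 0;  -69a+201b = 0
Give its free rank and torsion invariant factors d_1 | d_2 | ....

Answer: M ≅ ℤ/3 ⊕ ℤ/9

Derivation:
rank_ℚ(R)=2; free=2−2=0
SNF(R) diag = [3, 9] → torsion [3, 9]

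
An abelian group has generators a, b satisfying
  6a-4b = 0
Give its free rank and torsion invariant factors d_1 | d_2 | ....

Answer: M ≅ ℤ^1 ⊕ ℤ/2

Derivation:
rank_ℚ(R)=1; free=2−1=1
SNF(R) diag = [2] → torsion [2]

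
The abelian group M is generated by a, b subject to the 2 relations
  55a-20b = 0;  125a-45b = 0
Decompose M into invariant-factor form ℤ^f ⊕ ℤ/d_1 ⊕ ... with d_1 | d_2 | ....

Answer: M ≅ ℤ/5 ⊕ ℤ/5

Derivation:
rank_ℚ(R)=2; free=2−2=0
SNF(R) diag = [5, 5] → torsion [5, 5]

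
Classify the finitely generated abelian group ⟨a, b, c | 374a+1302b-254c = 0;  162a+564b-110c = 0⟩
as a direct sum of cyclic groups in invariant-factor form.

Answer: M ≅ ℤ^1 ⊕ ℤ/2 ⊕ ℤ/2

Derivation:
rank_ℚ(R)=2; free=3−2=1
SNF(R) diag = [2, 2] → torsion [2, 2]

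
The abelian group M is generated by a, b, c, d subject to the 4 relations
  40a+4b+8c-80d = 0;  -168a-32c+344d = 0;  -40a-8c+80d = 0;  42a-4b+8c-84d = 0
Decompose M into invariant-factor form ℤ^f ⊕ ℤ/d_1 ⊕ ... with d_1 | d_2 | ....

Answer: M ≅ ℤ/2 ⊕ ℤ/4 ⊕ ℤ/8 ⊕ ℤ/8

Derivation:
rank_ℚ(R)=4; free=4−4=0
SNF(R) diag = [2, 4, 8, 8] → torsion [2, 4, 8, 8]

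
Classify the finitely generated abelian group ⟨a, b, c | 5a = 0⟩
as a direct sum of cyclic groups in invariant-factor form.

Answer: M ≅ ℤ^2 ⊕ ℤ/5

Derivation:
rank_ℚ(R)=1; free=3−1=2
SNF(R) diag = [5] → torsion [5]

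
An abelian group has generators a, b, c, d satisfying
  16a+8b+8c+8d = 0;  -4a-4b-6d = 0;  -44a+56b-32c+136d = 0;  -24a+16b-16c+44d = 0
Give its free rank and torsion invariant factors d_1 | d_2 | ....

Answer: M ≅ ℤ/2 ⊕ ℤ/4 ⊕ ℤ/8 ⊕ ℤ/24

Derivation:
rank_ℚ(R)=4; free=4−4=0
SNF(R) diag = [2, 4, 8, 24] → torsion [2, 4, 8, 24]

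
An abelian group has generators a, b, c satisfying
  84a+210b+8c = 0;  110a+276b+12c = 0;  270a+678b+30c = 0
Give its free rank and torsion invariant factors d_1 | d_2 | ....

Answer: M ≅ ℤ/2 ⊕ ℤ/2 ⊕ ℤ/6

Derivation:
rank_ℚ(R)=3; free=3−3=0
SNF(R) diag = [2, 2, 6] → torsion [2, 2, 6]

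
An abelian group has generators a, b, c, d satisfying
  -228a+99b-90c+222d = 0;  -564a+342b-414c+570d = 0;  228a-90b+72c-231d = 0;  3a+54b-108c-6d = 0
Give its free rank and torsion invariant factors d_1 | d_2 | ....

Answer: M ≅ ℤ/3 ⊕ ℤ/9 ⊕ ℤ/27 ⊕ ℤ/54

Derivation:
rank_ℚ(R)=4; free=4−4=0
SNF(R) diag = [3, 9, 27, 54] → torsion [3, 9, 27, 54]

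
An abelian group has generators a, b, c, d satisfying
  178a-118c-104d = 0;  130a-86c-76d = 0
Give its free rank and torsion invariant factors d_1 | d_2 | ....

rank_ℚ(R)=2; free=4−2=2
SNF(R) diag = [2, 4] → torsion [2, 4]

Answer: M ≅ ℤ^2 ⊕ ℤ/2 ⊕ ℤ/4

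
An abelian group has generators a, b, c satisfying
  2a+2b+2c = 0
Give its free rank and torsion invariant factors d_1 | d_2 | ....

rank_ℚ(R)=1; free=3−1=2
SNF(R) diag = [2] → torsion [2]

Answer: M ≅ ℤ^2 ⊕ ℤ/2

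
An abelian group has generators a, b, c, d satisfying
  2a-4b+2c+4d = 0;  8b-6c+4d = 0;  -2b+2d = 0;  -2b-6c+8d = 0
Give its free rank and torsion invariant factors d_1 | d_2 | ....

Answer: M ≅ ℤ/2 ⊕ ℤ/2 ⊕ ℤ/6 ⊕ ℤ/6

Derivation:
rank_ℚ(R)=4; free=4−4=0
SNF(R) diag = [2, 2, 6, 6] → torsion [2, 2, 6, 6]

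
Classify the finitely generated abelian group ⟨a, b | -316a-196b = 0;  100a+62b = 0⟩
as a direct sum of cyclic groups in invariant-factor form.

Answer: M ≅ ℤ/2 ⊕ ℤ/4

Derivation:
rank_ℚ(R)=2; free=2−2=0
SNF(R) diag = [2, 4] → torsion [2, 4]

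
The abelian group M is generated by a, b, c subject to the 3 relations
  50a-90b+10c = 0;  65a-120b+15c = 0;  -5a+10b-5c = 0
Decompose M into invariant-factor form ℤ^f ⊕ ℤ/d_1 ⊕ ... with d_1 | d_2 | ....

Answer: M ≅ ℤ/5 ⊕ ℤ/10 ⊕ ℤ/10

Derivation:
rank_ℚ(R)=3; free=3−3=0
SNF(R) diag = [5, 10, 10] → torsion [5, 10, 10]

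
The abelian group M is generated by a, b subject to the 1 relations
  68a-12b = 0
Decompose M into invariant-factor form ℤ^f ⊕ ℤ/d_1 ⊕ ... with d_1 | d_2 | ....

rank_ℚ(R)=1; free=2−1=1
SNF(R) diag = [4] → torsion [4]

Answer: M ≅ ℤ^1 ⊕ ℤ/4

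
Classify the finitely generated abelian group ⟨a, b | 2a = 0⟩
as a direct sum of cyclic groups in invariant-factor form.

rank_ℚ(R)=1; free=2−1=1
SNF(R) diag = [2] → torsion [2]

Answer: M ≅ ℤ^1 ⊕ ℤ/2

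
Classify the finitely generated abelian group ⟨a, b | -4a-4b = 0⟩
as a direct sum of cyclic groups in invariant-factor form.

Answer: M ≅ ℤ^1 ⊕ ℤ/4

Derivation:
rank_ℚ(R)=1; free=2−1=1
SNF(R) diag = [4] → torsion [4]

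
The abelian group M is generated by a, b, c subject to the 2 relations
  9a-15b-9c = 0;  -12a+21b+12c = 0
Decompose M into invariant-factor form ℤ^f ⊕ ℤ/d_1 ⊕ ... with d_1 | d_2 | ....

Answer: M ≅ ℤ^1 ⊕ ℤ/3 ⊕ ℤ/3

Derivation:
rank_ℚ(R)=2; free=3−2=1
SNF(R) diag = [3, 3] → torsion [3, 3]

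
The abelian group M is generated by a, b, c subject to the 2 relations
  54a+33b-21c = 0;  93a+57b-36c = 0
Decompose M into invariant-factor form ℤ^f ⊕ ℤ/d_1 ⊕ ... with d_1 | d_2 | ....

Answer: M ≅ ℤ^1 ⊕ ℤ/3 ⊕ ℤ/3

Derivation:
rank_ℚ(R)=2; free=3−2=1
SNF(R) diag = [3, 3] → torsion [3, 3]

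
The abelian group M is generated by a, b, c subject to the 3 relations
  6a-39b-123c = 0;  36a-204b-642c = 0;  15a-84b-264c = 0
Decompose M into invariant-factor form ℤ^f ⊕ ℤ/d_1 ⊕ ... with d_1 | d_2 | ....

Answer: M ≅ ℤ/3 ⊕ ℤ/3 ⊕ ℤ/6

Derivation:
rank_ℚ(R)=3; free=3−3=0
SNF(R) diag = [3, 3, 6] → torsion [3, 3, 6]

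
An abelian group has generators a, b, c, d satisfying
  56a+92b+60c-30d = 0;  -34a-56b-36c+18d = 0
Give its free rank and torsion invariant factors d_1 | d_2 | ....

Answer: M ≅ ℤ^2 ⊕ ℤ/2 ⊕ ℤ/2

Derivation:
rank_ℚ(R)=2; free=4−2=2
SNF(R) diag = [2, 2] → torsion [2, 2]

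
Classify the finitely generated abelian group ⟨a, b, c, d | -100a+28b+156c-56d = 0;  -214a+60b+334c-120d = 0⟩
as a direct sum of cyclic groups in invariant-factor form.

rank_ℚ(R)=2; free=4−2=2
SNF(R) diag = [2, 4] → torsion [2, 4]

Answer: M ≅ ℤ^2 ⊕ ℤ/2 ⊕ ℤ/4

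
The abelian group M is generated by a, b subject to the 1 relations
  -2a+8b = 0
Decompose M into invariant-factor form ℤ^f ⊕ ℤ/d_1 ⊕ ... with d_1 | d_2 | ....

rank_ℚ(R)=1; free=2−1=1
SNF(R) diag = [2] → torsion [2]

Answer: M ≅ ℤ^1 ⊕ ℤ/2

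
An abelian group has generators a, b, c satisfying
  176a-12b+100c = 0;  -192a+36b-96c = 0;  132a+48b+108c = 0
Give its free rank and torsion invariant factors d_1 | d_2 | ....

rank_ℚ(R)=3; free=3−3=0
SNF(R) diag = [4, 12, 36] → torsion [4, 12, 36]

Answer: M ≅ ℤ/4 ⊕ ℤ/12 ⊕ ℤ/36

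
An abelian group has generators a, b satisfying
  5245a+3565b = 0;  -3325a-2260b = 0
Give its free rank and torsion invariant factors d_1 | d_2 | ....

rank_ℚ(R)=2; free=2−2=0
SNF(R) diag = [5, 15] → torsion [5, 15]

Answer: M ≅ ℤ/5 ⊕ ℤ/15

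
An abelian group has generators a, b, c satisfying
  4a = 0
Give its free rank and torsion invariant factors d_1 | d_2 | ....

rank_ℚ(R)=1; free=3−1=2
SNF(R) diag = [4] → torsion [4]

Answer: M ≅ ℤ^2 ⊕ ℤ/4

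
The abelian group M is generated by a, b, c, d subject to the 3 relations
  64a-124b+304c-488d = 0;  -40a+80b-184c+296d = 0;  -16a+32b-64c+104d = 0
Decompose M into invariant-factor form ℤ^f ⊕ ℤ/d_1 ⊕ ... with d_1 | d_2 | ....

Answer: M ≅ ℤ^1 ⊕ ℤ/4 ⊕ ℤ/8 ⊕ ℤ/24

Derivation:
rank_ℚ(R)=3; free=4−3=1
SNF(R) diag = [4, 8, 24] → torsion [4, 8, 24]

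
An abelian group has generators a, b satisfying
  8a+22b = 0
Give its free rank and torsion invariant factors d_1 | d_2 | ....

rank_ℚ(R)=1; free=2−1=1
SNF(R) diag = [2] → torsion [2]

Answer: M ≅ ℤ^1 ⊕ ℤ/2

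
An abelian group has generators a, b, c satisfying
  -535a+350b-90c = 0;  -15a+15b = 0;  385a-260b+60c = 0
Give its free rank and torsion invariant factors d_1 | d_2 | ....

Answer: M ≅ ℤ/5 ⊕ ℤ/15 ⊕ ℤ/30

Derivation:
rank_ℚ(R)=3; free=3−3=0
SNF(R) diag = [5, 15, 30] → torsion [5, 15, 30]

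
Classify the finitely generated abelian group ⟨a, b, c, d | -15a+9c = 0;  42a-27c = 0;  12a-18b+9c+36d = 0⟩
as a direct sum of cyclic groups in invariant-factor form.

rank_ℚ(R)=3; free=4−3=1
SNF(R) diag = [3, 9, 18] → torsion [3, 9, 18]

Answer: M ≅ ℤ^1 ⊕ ℤ/3 ⊕ ℤ/9 ⊕ ℤ/18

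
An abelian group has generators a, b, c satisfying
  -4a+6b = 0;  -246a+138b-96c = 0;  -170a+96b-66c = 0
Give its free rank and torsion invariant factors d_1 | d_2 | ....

Answer: M ≅ ℤ/2 ⊕ ℤ/6 ⊕ ℤ/6

Derivation:
rank_ℚ(R)=3; free=3−3=0
SNF(R) diag = [2, 6, 6] → torsion [2, 6, 6]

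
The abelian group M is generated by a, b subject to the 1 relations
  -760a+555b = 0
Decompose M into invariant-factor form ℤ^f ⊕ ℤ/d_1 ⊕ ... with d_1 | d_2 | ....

rank_ℚ(R)=1; free=2−1=1
SNF(R) diag = [5] → torsion [5]

Answer: M ≅ ℤ^1 ⊕ ℤ/5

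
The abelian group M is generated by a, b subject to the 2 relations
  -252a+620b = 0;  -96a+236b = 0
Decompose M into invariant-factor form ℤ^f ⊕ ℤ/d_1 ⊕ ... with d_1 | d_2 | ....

Answer: M ≅ ℤ/4 ⊕ ℤ/12

Derivation:
rank_ℚ(R)=2; free=2−2=0
SNF(R) diag = [4, 12] → torsion [4, 12]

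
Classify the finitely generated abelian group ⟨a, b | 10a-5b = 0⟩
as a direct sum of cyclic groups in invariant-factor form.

Answer: M ≅ ℤ^1 ⊕ ℤ/5

Derivation:
rank_ℚ(R)=1; free=2−1=1
SNF(R) diag = [5] → torsion [5]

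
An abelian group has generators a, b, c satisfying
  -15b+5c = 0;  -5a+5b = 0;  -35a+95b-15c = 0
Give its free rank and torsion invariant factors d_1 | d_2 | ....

Answer: M ≅ ℤ/5 ⊕ ℤ/5 ⊕ ℤ/15

Derivation:
rank_ℚ(R)=3; free=3−3=0
SNF(R) diag = [5, 5, 15] → torsion [5, 5, 15]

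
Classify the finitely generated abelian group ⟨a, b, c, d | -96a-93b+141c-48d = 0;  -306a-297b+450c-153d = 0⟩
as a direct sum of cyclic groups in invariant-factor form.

rank_ℚ(R)=2; free=4−2=2
SNF(R) diag = [3, 9] → torsion [3, 9]

Answer: M ≅ ℤ^2 ⊕ ℤ/3 ⊕ ℤ/9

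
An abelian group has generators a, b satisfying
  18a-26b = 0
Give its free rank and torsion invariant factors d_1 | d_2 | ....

rank_ℚ(R)=1; free=2−1=1
SNF(R) diag = [2] → torsion [2]

Answer: M ≅ ℤ^1 ⊕ ℤ/2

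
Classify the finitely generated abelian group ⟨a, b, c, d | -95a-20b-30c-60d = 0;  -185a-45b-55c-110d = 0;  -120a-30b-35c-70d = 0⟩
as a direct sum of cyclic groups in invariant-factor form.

rank_ℚ(R)=3; free=4−3=1
SNF(R) diag = [5, 5, 5] → torsion [5, 5, 5]

Answer: M ≅ ℤ^1 ⊕ ℤ/5 ⊕ ℤ/5 ⊕ ℤ/5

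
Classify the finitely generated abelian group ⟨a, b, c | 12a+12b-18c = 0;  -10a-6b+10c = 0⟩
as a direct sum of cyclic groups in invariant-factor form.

Answer: M ≅ ℤ^1 ⊕ ℤ/2 ⊕ ℤ/6

Derivation:
rank_ℚ(R)=2; free=3−2=1
SNF(R) diag = [2, 6] → torsion [2, 6]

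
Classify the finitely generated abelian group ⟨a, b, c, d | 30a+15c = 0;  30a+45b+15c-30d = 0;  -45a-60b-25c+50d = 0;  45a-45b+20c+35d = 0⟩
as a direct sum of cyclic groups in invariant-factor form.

rank_ℚ(R)=4; free=4−4=0
SNF(R) diag = [5, 15, 15, 15] → torsion [5, 15, 15, 15]

Answer: M ≅ ℤ/5 ⊕ ℤ/15 ⊕ ℤ/15 ⊕ ℤ/15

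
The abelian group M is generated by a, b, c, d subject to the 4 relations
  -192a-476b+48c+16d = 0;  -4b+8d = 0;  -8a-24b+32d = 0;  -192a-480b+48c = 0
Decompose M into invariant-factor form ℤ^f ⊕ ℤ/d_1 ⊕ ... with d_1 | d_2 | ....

rank_ℚ(R)=4; free=4−4=0
SNF(R) diag = [4, 8, 24, 48] → torsion [4, 8, 24, 48]

Answer: M ≅ ℤ/4 ⊕ ℤ/8 ⊕ ℤ/24 ⊕ ℤ/48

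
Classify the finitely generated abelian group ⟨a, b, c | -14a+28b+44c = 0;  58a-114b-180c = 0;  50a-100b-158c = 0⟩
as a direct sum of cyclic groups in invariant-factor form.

rank_ℚ(R)=3; free=3−3=0
SNF(R) diag = [2, 2, 6] → torsion [2, 2, 6]

Answer: M ≅ ℤ/2 ⊕ ℤ/2 ⊕ ℤ/6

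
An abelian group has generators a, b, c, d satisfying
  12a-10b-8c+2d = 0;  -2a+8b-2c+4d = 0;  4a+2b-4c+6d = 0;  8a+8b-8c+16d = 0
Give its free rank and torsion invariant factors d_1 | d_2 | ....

Answer: M ≅ ℤ/2 ⊕ ℤ/2 ⊕ ℤ/4 ⊕ ℤ/8

Derivation:
rank_ℚ(R)=4; free=4−4=0
SNF(R) diag = [2, 2, 4, 8] → torsion [2, 2, 4, 8]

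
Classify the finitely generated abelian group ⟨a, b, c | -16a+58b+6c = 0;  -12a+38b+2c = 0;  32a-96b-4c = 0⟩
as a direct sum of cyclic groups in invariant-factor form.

Answer: M ≅ ℤ/2 ⊕ ℤ/4 ⊕ ℤ/12

Derivation:
rank_ℚ(R)=3; free=3−3=0
SNF(R) diag = [2, 4, 12] → torsion [2, 4, 12]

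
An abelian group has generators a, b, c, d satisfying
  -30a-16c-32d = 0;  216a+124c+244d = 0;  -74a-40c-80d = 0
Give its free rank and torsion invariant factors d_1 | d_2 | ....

rank_ℚ(R)=3; free=4−3=1
SNF(R) diag = [2, 4, 8] → torsion [2, 4, 8]

Answer: M ≅ ℤ^1 ⊕ ℤ/2 ⊕ ℤ/4 ⊕ ℤ/8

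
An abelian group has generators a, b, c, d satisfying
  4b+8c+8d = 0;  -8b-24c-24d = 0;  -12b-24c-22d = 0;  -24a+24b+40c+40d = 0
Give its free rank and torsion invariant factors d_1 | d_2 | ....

Answer: M ≅ ℤ/2 ⊕ ℤ/4 ⊕ ℤ/8 ⊕ ℤ/24

Derivation:
rank_ℚ(R)=4; free=4−4=0
SNF(R) diag = [2, 4, 8, 24] → torsion [2, 4, 8, 24]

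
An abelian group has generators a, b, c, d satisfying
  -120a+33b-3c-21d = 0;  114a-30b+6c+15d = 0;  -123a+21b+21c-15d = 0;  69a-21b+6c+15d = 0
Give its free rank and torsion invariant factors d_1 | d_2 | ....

rank_ℚ(R)=4; free=4−4=0
SNF(R) diag = [3, 9, 27, 27] → torsion [3, 9, 27, 27]

Answer: M ≅ ℤ/3 ⊕ ℤ/9 ⊕ ℤ/27 ⊕ ℤ/27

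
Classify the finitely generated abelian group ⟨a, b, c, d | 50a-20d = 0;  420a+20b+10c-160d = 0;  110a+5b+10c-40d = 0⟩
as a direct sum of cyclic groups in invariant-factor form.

rank_ℚ(R)=3; free=4−3=1
SNF(R) diag = [5, 10, 10] → torsion [5, 10, 10]

Answer: M ≅ ℤ^1 ⊕ ℤ/5 ⊕ ℤ/10 ⊕ ℤ/10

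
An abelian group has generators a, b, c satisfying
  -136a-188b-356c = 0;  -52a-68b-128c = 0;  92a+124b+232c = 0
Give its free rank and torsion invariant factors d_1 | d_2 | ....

Answer: M ≅ ℤ/4 ⊕ ℤ/12 ⊕ ℤ/24

Derivation:
rank_ℚ(R)=3; free=3−3=0
SNF(R) diag = [4, 12, 24] → torsion [4, 12, 24]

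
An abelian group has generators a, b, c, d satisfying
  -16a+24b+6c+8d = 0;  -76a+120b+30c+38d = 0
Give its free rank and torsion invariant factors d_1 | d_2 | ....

Answer: M ≅ ℤ^2 ⊕ ℤ/2 ⊕ ℤ/6

Derivation:
rank_ℚ(R)=2; free=4−2=2
SNF(R) diag = [2, 6] → torsion [2, 6]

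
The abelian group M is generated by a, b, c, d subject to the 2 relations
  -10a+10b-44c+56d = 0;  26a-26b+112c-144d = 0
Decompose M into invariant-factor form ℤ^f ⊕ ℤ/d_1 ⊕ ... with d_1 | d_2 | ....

Answer: M ≅ ℤ^2 ⊕ ℤ/2 ⊕ ℤ/4

Derivation:
rank_ℚ(R)=2; free=4−2=2
SNF(R) diag = [2, 4] → torsion [2, 4]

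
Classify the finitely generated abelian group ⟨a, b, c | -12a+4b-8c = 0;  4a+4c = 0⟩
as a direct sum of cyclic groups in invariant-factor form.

Answer: M ≅ ℤ^1 ⊕ ℤ/4 ⊕ ℤ/4

Derivation:
rank_ℚ(R)=2; free=3−2=1
SNF(R) diag = [4, 4] → torsion [4, 4]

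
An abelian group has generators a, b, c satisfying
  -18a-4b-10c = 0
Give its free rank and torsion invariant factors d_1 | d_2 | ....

Answer: M ≅ ℤ^2 ⊕ ℤ/2

Derivation:
rank_ℚ(R)=1; free=3−1=2
SNF(R) diag = [2] → torsion [2]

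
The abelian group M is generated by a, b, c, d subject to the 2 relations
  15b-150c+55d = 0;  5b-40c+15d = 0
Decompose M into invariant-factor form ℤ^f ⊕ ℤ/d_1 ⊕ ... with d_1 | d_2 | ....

rank_ℚ(R)=2; free=4−2=2
SNF(R) diag = [5, 10] → torsion [5, 10]

Answer: M ≅ ℤ^2 ⊕ ℤ/5 ⊕ ℤ/10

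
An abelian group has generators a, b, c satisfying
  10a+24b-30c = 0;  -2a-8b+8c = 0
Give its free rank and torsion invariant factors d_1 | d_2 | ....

Answer: M ≅ ℤ^1 ⊕ ℤ/2 ⊕ ℤ/2

Derivation:
rank_ℚ(R)=2; free=3−2=1
SNF(R) diag = [2, 2] → torsion [2, 2]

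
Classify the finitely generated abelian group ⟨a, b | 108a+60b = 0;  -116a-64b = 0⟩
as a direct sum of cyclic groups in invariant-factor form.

Answer: M ≅ ℤ/4 ⊕ ℤ/12

Derivation:
rank_ℚ(R)=2; free=2−2=0
SNF(R) diag = [4, 12] → torsion [4, 12]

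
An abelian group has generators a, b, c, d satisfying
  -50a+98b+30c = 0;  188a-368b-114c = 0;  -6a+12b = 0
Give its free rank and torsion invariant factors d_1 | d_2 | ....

Answer: M ≅ ℤ^1 ⊕ ℤ/2 ⊕ ℤ/6 ⊕ ℤ/6

Derivation:
rank_ℚ(R)=3; free=4−3=1
SNF(R) diag = [2, 6, 6] → torsion [2, 6, 6]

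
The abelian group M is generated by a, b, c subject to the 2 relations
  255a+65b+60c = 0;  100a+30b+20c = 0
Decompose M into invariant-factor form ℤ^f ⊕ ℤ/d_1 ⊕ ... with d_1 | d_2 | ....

Answer: M ≅ ℤ^1 ⊕ ℤ/5 ⊕ ℤ/10

Derivation:
rank_ℚ(R)=2; free=3−2=1
SNF(R) diag = [5, 10] → torsion [5, 10]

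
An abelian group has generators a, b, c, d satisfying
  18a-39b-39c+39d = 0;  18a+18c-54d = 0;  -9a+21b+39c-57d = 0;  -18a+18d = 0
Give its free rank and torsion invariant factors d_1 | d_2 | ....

rank_ℚ(R)=4; free=4−4=0
SNF(R) diag = [3, 9, 18, 18] → torsion [3, 9, 18, 18]

Answer: M ≅ ℤ/3 ⊕ ℤ/9 ⊕ ℤ/18 ⊕ ℤ/18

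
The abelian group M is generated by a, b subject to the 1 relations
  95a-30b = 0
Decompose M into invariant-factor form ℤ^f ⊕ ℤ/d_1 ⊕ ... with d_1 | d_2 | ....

Answer: M ≅ ℤ^1 ⊕ ℤ/5

Derivation:
rank_ℚ(R)=1; free=2−1=1
SNF(R) diag = [5] → torsion [5]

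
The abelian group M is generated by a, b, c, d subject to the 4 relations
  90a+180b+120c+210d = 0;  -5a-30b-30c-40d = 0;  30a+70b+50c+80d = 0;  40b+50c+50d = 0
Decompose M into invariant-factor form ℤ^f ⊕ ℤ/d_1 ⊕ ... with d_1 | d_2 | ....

rank_ℚ(R)=4; free=4−4=0
SNF(R) diag = [5, 10, 30, 30] → torsion [5, 10, 30, 30]

Answer: M ≅ ℤ/5 ⊕ ℤ/10 ⊕ ℤ/30 ⊕ ℤ/30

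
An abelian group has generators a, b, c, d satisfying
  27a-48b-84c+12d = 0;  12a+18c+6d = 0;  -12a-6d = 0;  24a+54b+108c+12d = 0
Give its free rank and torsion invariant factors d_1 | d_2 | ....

rank_ℚ(R)=4; free=4−4=0
SNF(R) diag = [3, 6, 18, 54] → torsion [3, 6, 18, 54]

Answer: M ≅ ℤ/3 ⊕ ℤ/6 ⊕ ℤ/18 ⊕ ℤ/54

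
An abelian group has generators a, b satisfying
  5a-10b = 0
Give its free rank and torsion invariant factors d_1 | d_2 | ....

Answer: M ≅ ℤ^1 ⊕ ℤ/5

Derivation:
rank_ℚ(R)=1; free=2−1=1
SNF(R) diag = [5] → torsion [5]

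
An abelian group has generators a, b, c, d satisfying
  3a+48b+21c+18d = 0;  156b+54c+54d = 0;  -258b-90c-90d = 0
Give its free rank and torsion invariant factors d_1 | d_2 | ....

rank_ℚ(R)=3; free=4−3=1
SNF(R) diag = [3, 6, 18] → torsion [3, 6, 18]

Answer: M ≅ ℤ^1 ⊕ ℤ/3 ⊕ ℤ/6 ⊕ ℤ/18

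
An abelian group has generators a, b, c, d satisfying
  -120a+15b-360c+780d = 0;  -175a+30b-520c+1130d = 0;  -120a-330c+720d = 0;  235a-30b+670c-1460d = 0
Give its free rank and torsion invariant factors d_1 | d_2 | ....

rank_ℚ(R)=4; free=4−4=0
SNF(R) diag = [5, 15, 30, 30] → torsion [5, 15, 30, 30]

Answer: M ≅ ℤ/5 ⊕ ℤ/15 ⊕ ℤ/30 ⊕ ℤ/30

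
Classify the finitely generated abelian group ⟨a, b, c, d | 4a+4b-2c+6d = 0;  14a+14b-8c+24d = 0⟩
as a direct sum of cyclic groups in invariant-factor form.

rank_ℚ(R)=2; free=4−2=2
SNF(R) diag = [2, 2] → torsion [2, 2]

Answer: M ≅ ℤ^2 ⊕ ℤ/2 ⊕ ℤ/2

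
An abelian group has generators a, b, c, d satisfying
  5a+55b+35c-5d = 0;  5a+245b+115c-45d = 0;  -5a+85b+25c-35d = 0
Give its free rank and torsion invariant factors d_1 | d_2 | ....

Answer: M ≅ ℤ^1 ⊕ ℤ/5 ⊕ ℤ/10 ⊕ ℤ/20

Derivation:
rank_ℚ(R)=3; free=4−3=1
SNF(R) diag = [5, 10, 20] → torsion [5, 10, 20]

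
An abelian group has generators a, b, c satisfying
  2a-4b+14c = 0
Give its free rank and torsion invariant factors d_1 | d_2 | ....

rank_ℚ(R)=1; free=3−1=2
SNF(R) diag = [2] → torsion [2]

Answer: M ≅ ℤ^2 ⊕ ℤ/2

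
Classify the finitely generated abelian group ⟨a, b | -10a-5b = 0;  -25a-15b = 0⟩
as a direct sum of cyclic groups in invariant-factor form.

rank_ℚ(R)=2; free=2−2=0
SNF(R) diag = [5, 5] → torsion [5, 5]

Answer: M ≅ ℤ/5 ⊕ ℤ/5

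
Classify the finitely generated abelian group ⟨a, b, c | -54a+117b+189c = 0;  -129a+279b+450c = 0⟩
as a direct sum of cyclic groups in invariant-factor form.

Answer: M ≅ ℤ^1 ⊕ ℤ/3 ⊕ ℤ/9

Derivation:
rank_ℚ(R)=2; free=3−2=1
SNF(R) diag = [3, 9] → torsion [3, 9]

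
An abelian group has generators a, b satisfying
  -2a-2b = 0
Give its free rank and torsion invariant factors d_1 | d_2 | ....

Answer: M ≅ ℤ^1 ⊕ ℤ/2

Derivation:
rank_ℚ(R)=1; free=2−1=1
SNF(R) diag = [2] → torsion [2]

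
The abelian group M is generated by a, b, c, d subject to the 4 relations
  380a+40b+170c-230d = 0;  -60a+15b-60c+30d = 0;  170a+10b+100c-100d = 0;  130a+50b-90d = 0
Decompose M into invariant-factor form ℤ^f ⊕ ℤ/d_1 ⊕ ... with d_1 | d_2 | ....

Answer: M ≅ ℤ/5 ⊕ ℤ/10 ⊕ ℤ/30 ⊕ ℤ/30

Derivation:
rank_ℚ(R)=4; free=4−4=0
SNF(R) diag = [5, 10, 30, 30] → torsion [5, 10, 30, 30]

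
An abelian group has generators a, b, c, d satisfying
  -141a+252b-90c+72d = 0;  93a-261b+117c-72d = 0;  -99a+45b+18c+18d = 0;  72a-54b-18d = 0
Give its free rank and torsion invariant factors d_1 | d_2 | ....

Answer: M ≅ ℤ/3 ⊕ ℤ/9 ⊕ ℤ/9 ⊕ ℤ/18

Derivation:
rank_ℚ(R)=4; free=4−4=0
SNF(R) diag = [3, 9, 9, 18] → torsion [3, 9, 9, 18]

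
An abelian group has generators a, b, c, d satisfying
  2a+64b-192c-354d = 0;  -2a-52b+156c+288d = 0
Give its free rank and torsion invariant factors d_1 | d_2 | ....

Answer: M ≅ ℤ^2 ⊕ ℤ/2 ⊕ ℤ/6

Derivation:
rank_ℚ(R)=2; free=4−2=2
SNF(R) diag = [2, 6] → torsion [2, 6]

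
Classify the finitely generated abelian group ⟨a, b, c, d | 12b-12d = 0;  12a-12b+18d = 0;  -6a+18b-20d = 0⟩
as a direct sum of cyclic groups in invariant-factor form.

Answer: M ≅ ℤ^1 ⊕ ℤ/2 ⊕ ℤ/6 ⊕ ℤ/12

Derivation:
rank_ℚ(R)=3; free=4−3=1
SNF(R) diag = [2, 6, 12] → torsion [2, 6, 12]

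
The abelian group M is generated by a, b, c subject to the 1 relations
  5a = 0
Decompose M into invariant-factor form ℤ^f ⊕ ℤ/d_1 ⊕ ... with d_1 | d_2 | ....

Answer: M ≅ ℤ^2 ⊕ ℤ/5

Derivation:
rank_ℚ(R)=1; free=3−1=2
SNF(R) diag = [5] → torsion [5]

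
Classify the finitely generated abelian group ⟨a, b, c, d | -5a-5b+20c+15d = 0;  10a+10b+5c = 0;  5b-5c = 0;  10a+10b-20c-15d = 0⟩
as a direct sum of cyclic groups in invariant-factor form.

Answer: M ≅ ℤ/5 ⊕ ℤ/5 ⊕ ℤ/5 ⊕ ℤ/15

Derivation:
rank_ℚ(R)=4; free=4−4=0
SNF(R) diag = [5, 5, 5, 15] → torsion [5, 5, 5, 15]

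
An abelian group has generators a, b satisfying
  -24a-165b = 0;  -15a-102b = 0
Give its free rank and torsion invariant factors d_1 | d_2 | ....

rank_ℚ(R)=2; free=2−2=0
SNF(R) diag = [3, 9] → torsion [3, 9]

Answer: M ≅ ℤ/3 ⊕ ℤ/9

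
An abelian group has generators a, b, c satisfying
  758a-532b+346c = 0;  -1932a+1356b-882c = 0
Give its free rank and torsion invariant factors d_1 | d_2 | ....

Answer: M ≅ ℤ^1 ⊕ ℤ/2 ⊕ ℤ/6

Derivation:
rank_ℚ(R)=2; free=3−2=1
SNF(R) diag = [2, 6] → torsion [2, 6]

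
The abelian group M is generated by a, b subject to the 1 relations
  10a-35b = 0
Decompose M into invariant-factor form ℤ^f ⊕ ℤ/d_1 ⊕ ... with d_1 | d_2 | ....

rank_ℚ(R)=1; free=2−1=1
SNF(R) diag = [5] → torsion [5]

Answer: M ≅ ℤ^1 ⊕ ℤ/5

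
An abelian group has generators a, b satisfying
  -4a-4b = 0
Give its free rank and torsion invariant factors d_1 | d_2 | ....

rank_ℚ(R)=1; free=2−1=1
SNF(R) diag = [4] → torsion [4]

Answer: M ≅ ℤ^1 ⊕ ℤ/4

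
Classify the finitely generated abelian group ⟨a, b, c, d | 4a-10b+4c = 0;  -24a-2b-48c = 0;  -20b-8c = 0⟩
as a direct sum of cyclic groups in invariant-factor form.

rank_ℚ(R)=3; free=4−3=1
SNF(R) diag = [2, 4, 8] → torsion [2, 4, 8]

Answer: M ≅ ℤ^1 ⊕ ℤ/2 ⊕ ℤ/4 ⊕ ℤ/8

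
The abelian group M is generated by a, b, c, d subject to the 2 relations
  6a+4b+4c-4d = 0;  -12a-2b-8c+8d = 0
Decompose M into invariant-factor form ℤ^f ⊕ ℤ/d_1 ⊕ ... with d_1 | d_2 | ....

Answer: M ≅ ℤ^2 ⊕ ℤ/2 ⊕ ℤ/6

Derivation:
rank_ℚ(R)=2; free=4−2=2
SNF(R) diag = [2, 6] → torsion [2, 6]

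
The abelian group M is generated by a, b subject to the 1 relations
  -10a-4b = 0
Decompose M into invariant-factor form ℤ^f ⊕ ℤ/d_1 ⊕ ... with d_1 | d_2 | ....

Answer: M ≅ ℤ^1 ⊕ ℤ/2

Derivation:
rank_ℚ(R)=1; free=2−1=1
SNF(R) diag = [2] → torsion [2]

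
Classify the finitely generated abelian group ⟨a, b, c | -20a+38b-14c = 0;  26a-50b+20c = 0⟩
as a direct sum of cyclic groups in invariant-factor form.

rank_ℚ(R)=2; free=3−2=1
SNF(R) diag = [2, 6] → torsion [2, 6]

Answer: M ≅ ℤ^1 ⊕ ℤ/2 ⊕ ℤ/6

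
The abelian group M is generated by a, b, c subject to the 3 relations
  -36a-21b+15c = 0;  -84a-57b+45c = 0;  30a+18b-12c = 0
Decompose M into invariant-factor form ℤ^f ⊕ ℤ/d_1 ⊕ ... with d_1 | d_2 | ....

Answer: M ≅ ℤ/3 ⊕ ℤ/6 ⊕ ℤ/18

Derivation:
rank_ℚ(R)=3; free=3−3=0
SNF(R) diag = [3, 6, 18] → torsion [3, 6, 18]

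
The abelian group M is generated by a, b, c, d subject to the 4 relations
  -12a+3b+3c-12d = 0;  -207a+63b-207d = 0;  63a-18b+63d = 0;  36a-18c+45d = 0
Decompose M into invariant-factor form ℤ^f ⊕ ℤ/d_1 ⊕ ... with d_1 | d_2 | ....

Answer: M ≅ ℤ/3 ⊕ ℤ/9 ⊕ ℤ/9 ⊕ ℤ/27

Derivation:
rank_ℚ(R)=4; free=4−4=0
SNF(R) diag = [3, 9, 9, 27] → torsion [3, 9, 9, 27]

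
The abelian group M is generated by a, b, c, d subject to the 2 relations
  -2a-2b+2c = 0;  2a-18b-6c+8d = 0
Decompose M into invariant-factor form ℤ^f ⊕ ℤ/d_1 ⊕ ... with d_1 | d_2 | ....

rank_ℚ(R)=2; free=4−2=2
SNF(R) diag = [2, 4] → torsion [2, 4]

Answer: M ≅ ℤ^2 ⊕ ℤ/2 ⊕ ℤ/4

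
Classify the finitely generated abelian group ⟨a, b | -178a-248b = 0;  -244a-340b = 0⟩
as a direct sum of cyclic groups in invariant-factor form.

rank_ℚ(R)=2; free=2−2=0
SNF(R) diag = [2, 4] → torsion [2, 4]

Answer: M ≅ ℤ/2 ⊕ ℤ/4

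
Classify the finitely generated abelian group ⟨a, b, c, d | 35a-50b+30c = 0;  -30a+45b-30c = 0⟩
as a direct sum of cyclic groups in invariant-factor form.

Answer: M ≅ ℤ^2 ⊕ ℤ/5 ⊕ ℤ/15

Derivation:
rank_ℚ(R)=2; free=4−2=2
SNF(R) diag = [5, 15] → torsion [5, 15]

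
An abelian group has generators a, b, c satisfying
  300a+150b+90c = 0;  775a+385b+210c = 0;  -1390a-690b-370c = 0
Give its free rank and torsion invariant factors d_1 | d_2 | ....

Answer: M ≅ ℤ/5 ⊕ ℤ/10 ⊕ ℤ/30

Derivation:
rank_ℚ(R)=3; free=3−3=0
SNF(R) diag = [5, 10, 30] → torsion [5, 10, 30]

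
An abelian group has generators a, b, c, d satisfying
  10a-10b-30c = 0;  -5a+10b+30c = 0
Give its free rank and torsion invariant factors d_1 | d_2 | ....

Answer: M ≅ ℤ^2 ⊕ ℤ/5 ⊕ ℤ/10

Derivation:
rank_ℚ(R)=2; free=4−2=2
SNF(R) diag = [5, 10] → torsion [5, 10]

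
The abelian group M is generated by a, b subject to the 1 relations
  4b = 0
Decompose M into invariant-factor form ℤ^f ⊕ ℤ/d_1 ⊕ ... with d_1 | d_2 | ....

rank_ℚ(R)=1; free=2−1=1
SNF(R) diag = [4] → torsion [4]

Answer: M ≅ ℤ^1 ⊕ ℤ/4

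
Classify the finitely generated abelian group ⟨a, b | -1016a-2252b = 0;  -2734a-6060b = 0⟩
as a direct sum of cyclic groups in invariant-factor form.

rank_ℚ(R)=2; free=2−2=0
SNF(R) diag = [2, 4] → torsion [2, 4]

Answer: M ≅ ℤ/2 ⊕ ℤ/4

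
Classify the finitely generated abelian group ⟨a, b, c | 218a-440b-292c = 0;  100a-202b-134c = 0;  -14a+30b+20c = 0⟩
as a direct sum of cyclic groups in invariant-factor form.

rank_ℚ(R)=3; free=3−3=0
SNF(R) diag = [2, 2, 6] → torsion [2, 2, 6]

Answer: M ≅ ℤ/2 ⊕ ℤ/2 ⊕ ℤ/6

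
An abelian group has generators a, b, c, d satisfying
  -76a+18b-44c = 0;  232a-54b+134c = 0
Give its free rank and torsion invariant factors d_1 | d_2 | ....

Answer: M ≅ ℤ^2 ⊕ ℤ/2 ⊕ ℤ/6

Derivation:
rank_ℚ(R)=2; free=4−2=2
SNF(R) diag = [2, 6] → torsion [2, 6]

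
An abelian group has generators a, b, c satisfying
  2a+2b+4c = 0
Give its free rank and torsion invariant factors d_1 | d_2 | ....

rank_ℚ(R)=1; free=3−1=2
SNF(R) diag = [2] → torsion [2]

Answer: M ≅ ℤ^2 ⊕ ℤ/2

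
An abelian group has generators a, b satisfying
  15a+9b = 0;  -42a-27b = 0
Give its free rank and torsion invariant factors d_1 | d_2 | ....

Answer: M ≅ ℤ/3 ⊕ ℤ/9

Derivation:
rank_ℚ(R)=2; free=2−2=0
SNF(R) diag = [3, 9] → torsion [3, 9]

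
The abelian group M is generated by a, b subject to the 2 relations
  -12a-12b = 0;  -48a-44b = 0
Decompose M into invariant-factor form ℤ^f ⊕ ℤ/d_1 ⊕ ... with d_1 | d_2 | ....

Answer: M ≅ ℤ/4 ⊕ ℤ/12

Derivation:
rank_ℚ(R)=2; free=2−2=0
SNF(R) diag = [4, 12] → torsion [4, 12]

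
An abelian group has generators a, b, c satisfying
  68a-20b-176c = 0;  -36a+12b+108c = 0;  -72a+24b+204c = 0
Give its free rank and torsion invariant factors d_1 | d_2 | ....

Answer: M ≅ ℤ/4 ⊕ ℤ/12 ⊕ ℤ/24

Derivation:
rank_ℚ(R)=3; free=3−3=0
SNF(R) diag = [4, 12, 24] → torsion [4, 12, 24]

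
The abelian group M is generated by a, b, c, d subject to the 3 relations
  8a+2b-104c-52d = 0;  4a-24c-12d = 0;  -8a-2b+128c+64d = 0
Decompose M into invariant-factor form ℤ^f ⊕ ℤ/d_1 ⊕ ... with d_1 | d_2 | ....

Answer: M ≅ ℤ^1 ⊕ ℤ/2 ⊕ ℤ/4 ⊕ ℤ/12

Derivation:
rank_ℚ(R)=3; free=4−3=1
SNF(R) diag = [2, 4, 12] → torsion [2, 4, 12]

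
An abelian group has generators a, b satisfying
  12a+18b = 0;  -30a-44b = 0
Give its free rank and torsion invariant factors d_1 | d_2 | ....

Answer: M ≅ ℤ/2 ⊕ ℤ/6

Derivation:
rank_ℚ(R)=2; free=2−2=0
SNF(R) diag = [2, 6] → torsion [2, 6]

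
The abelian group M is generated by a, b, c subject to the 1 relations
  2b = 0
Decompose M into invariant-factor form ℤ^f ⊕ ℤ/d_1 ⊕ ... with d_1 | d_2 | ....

rank_ℚ(R)=1; free=3−1=2
SNF(R) diag = [2] → torsion [2]

Answer: M ≅ ℤ^2 ⊕ ℤ/2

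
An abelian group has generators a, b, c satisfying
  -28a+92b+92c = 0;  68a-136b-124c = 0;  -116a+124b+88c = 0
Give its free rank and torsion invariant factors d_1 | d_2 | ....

Answer: M ≅ ℤ/4 ⊕ ℤ/12 ⊕ ℤ/36

Derivation:
rank_ℚ(R)=3; free=3−3=0
SNF(R) diag = [4, 12, 36] → torsion [4, 12, 36]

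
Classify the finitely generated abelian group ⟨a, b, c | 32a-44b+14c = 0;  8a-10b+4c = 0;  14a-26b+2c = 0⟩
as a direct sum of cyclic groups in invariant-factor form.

Answer: M ≅ ℤ/2 ⊕ ℤ/2 ⊕ ℤ/6

Derivation:
rank_ℚ(R)=3; free=3−3=0
SNF(R) diag = [2, 2, 6] → torsion [2, 2, 6]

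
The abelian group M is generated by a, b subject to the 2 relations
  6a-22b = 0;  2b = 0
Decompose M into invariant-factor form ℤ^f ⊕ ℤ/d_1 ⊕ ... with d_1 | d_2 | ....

Answer: M ≅ ℤ/2 ⊕ ℤ/6

Derivation:
rank_ℚ(R)=2; free=2−2=0
SNF(R) diag = [2, 6] → torsion [2, 6]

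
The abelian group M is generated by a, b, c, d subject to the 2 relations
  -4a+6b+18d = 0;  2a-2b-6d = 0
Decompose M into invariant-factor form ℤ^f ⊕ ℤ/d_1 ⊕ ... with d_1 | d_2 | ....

Answer: M ≅ ℤ^2 ⊕ ℤ/2 ⊕ ℤ/2

Derivation:
rank_ℚ(R)=2; free=4−2=2
SNF(R) diag = [2, 2] → torsion [2, 2]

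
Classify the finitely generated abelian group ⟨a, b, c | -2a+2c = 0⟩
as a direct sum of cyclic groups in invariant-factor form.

Answer: M ≅ ℤ^2 ⊕ ℤ/2

Derivation:
rank_ℚ(R)=1; free=3−1=2
SNF(R) diag = [2] → torsion [2]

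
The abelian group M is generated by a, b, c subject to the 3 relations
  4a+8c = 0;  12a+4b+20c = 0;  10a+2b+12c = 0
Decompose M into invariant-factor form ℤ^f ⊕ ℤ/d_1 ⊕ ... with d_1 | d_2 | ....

rank_ℚ(R)=3; free=3−3=0
SNF(R) diag = [2, 4, 12] → torsion [2, 4, 12]

Answer: M ≅ ℤ/2 ⊕ ℤ/4 ⊕ ℤ/12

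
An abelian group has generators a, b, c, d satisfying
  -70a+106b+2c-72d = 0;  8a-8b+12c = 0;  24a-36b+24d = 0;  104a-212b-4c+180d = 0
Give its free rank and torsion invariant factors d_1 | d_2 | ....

Answer: M ≅ ℤ/2 ⊕ ℤ/4 ⊕ ℤ/12 ⊕ ℤ/36

Derivation:
rank_ℚ(R)=4; free=4−4=0
SNF(R) diag = [2, 4, 12, 36] → torsion [2, 4, 12, 36]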